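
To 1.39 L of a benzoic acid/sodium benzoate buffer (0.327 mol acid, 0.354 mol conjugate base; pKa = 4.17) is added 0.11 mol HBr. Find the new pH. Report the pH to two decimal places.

pH = 3.92

Added H+ converts C6H5COO- to C6H5COOH: C6H5COOH → 0.437 mol, C6H5COO- → 0.244 mol.
pH = pKa + log(n_C6H5COO-/n_C6H5COOH) = 4.17 + log(0.244/0.437) = 4.17 + (-0.253)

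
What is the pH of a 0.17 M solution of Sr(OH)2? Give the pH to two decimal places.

Sr(OH)2 is a strong base (each formula unit releases 2 OH-); [OH-] = 0.34 M.
pOH = -log(0.34) = 0.47
pH = 14.00 - 0.47 = 13.53

pH = 13.53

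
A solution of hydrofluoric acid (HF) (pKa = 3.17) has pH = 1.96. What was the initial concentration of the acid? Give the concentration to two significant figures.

C₀ = 1.9 × 10^-1 M

[H+] = 10^(-1.96) = 1.10 × 10^-2 M = x
Ka = 10^(−3.17) = 6.76 × 10^-4
Ka = x²/(C₀ − x) ⇒ C₀ = x + x²/Ka
C₀ = 1.10 × 10^-2 + (1.10 × 10^-2)²/(6.76 × 10^-4) = 1.90 × 10^-1 M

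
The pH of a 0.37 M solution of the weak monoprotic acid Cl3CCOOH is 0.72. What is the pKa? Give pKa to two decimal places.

pKa = 0.69

[H+] = 10^(-0.72) = 1.91 × 10^-1 M
At equilibrium [HA] = 0.37 − 1.91 × 10^-1 = 1.79 × 10^-1 M
Ka = [H+][A-]/[HA] = (1.91 × 10^-1)² / 1.79 × 10^-1 = 2.04 × 10^-1
pKa = -log(2.04 × 10^-1) = 0.69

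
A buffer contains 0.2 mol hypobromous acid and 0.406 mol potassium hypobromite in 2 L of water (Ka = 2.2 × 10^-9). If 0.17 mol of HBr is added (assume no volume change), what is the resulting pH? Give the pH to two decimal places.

Added H+ converts OBr- to HOBr: HOBr → 0.37 mol, OBr- → 0.236 mol.
pKa = −log(2.2 × 10^-9) = 8.658
pH = pKa + log(n_OBr-/n_HOBr) = 8.658 + log(0.236/0.37) = 8.658 + (-0.195)

pH = 8.46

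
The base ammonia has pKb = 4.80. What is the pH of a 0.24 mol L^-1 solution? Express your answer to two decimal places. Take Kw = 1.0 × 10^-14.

pH = 11.29

NH3 + H2O ⇌ NH4+ + OH-
Kb = 10^(−4.80) = 1.58 × 10^-5
Kb = [OH-]²/(0.24 − [OH-]) = 1.58 × 10^-5
Assume [OH-] ≪ 0.24: [OH-] ≈ √(1.58 × 10^-5 × 0.24) = 1.95 × 10^-3 M
pOH = −log(1.95 × 10^-3) = 2.71; pH = 14.00 − 2.71 = 11.29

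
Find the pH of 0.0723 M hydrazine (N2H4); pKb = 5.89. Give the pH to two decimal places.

pH = 10.48

N2H4 + H2O ⇌ N2H5+ + OH-
Kb = 10^(−5.89) = 1.29 × 10^-6
Let x = [OH-] at equilibrium. Kb = x²/(0.0723 − x).
Assume x ≪ 0.0723: x ≈ √(1.29 × 10^-6 × 0.0723) = 3.05 × 10^-4 M
Check: 0.42% ionized — well under 5%, approximation valid.
pOH = 3.52, so pH = 14.00 − pOH = 10.48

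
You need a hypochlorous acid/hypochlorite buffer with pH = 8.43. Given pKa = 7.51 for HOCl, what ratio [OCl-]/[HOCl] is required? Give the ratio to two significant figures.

ratio = 8.3

pH = pKa + log(r) ⇒ log(r) = 8.43 − 7.51 = +0.92
r = [OCl-]/[HOCl] = 10^(+0.92) = 8.32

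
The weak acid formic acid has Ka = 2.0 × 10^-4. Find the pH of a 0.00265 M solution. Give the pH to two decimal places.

pH = 3.20

HCOOH ⇌ HCOO- + H+
From the ICE table, Ka = [H+]²/(0.00265 − [H+]) = 2.0 × 10^-4.
[H+] is not negligible relative to C₀; solve [H+]² + 0.0002·[H+] − 5.3e-07 = 0.
[H+] = (−Ka + √(Ka² + 4·Ka·C₀))/2 = 6.35 × 10^-4 M
pH = −log(6.35 × 10^-4) = 3.20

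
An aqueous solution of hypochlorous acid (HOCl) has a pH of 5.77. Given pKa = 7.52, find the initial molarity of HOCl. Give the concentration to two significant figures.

[H+] = 10^(-5.77) = 1.70 × 10^-6 M = x
Ka = 10^(−7.52) = 3.02 × 10^-8
Ka = x²/(C₀ − x) ⇒ C₀ = x + x²/Ka
C₀ = 1.70 × 10^-6 + (1.70 × 10^-6)²/(3.02 × 10^-8) = 9.74 × 10^-5 M

C₀ = 9.7 × 10^-5 M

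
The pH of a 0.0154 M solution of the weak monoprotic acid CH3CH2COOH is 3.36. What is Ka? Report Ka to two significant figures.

[H+] = 10^(-3.36) = 4.37 × 10^-4 M
At equilibrium [HA] = 0.0154 − 4.37 × 10^-4 = 1.50 × 10^-2 M
Ka = [H+][A-]/[HA] = (4.37 × 10^-4)² / 1.50 × 10^-2 = 1.3 × 10^-5

Ka = 1.3 × 10^-5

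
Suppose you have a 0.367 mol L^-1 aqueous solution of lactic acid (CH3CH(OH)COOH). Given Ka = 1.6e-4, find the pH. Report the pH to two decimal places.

pH = 2.12

CH3CH(OH)COOH ⇌ CH3CH(OH)COO- + H+
Ka = x²/(0.367 − x) = 1.6 × 10^-4
Assume x ≪ 0.367: x ≈ √(1.6 × 10^-4 × 0.367) = 7.66 × 10^-3 M
(x/C₀ = 2.1% < 5%, so the approximation holds.)
pH = −log(7.66 × 10^-3) = 2.12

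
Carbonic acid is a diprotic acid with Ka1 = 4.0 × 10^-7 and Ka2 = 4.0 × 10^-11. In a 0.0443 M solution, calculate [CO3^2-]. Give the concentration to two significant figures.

4.0 × 10^-11 M

First ionization gives [H+] ≈ [HCO3-] = 1.33 × 10^-4 M.
Second step: Ka2 = [H+][CO3^2-]/[HCO3-] ≈ [CO3^2-] (since [H+] ≈ [HCO3-]).
So [CO3^2-] ≈ Ka2.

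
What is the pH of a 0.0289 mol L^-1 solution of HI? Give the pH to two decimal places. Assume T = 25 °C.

pH = 1.54

HI is a strong acid and dissociates completely, so [H+] = 0.0289 M.
pH = -log(0.0289) = 1.54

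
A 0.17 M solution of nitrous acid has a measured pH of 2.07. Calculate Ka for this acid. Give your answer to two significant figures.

Ka = 4.5 × 10^-4

[H+] = 10^(-2.07) = 8.51 × 10^-3 M
At equilibrium [HA] = 0.17 − 8.51 × 10^-3 = 1.61 × 10^-1 M
Ka = [H+][A-]/[HA] = (8.51 × 10^-3)² / 1.61 × 10^-1 = 4.5 × 10^-4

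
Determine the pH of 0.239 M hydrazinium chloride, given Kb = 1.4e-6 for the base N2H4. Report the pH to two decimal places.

pH = 4.38

N2H5+ is the conjugate acid of the weak base N2H4.
Ka = Kw/Kb = 1.0×10^-14 / 1.4 × 10^-6 = 7.14 × 10^-9
Ka = [H+]²/(0.239 − [H+]) = 7.14 × 10^-9
Neglecting [H+] in the denominator: [H+] = √(7.14 × 10^-9 × 0.239) = 4.13 × 10^-5 M
pH = −log[H+] = −log(4.13 × 10^-5) = 4.38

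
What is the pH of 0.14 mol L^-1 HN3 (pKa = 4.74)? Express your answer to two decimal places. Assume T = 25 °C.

HN3 ⇌ N3- + H+
Ka = 10^(−4.74) = 1.82 × 10^-5
Ka = [H+]²/(0.14 − [H+]) = 1.82 × 10^-5
Since Ka ≪ C₀, [H+] ≈ √(Ka·C₀) = 1.60 × 10^-3 M.
([H+]/C₀ = 1.1% < 5%, so the approximation holds.)
pH = −log(1.60 × 10^-3) = 2.80

pH = 2.80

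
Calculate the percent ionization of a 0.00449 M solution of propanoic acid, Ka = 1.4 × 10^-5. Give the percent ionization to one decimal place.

5.4%

CH3CH2COOH ⇌ CH3CH2COO- + H+; let x = [H+] at equilibrium.
Solve x² + 1.4e-05x − 6.29e-08 = 0 → x = 2.44 × 10^-4 M
Fraction ionized = 2.44 × 10^-4 / 0.00449 = 0.0543 → 5.4%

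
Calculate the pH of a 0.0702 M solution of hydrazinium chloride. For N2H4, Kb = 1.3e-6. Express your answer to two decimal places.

N2H5+ is the conjugate acid of the weak base N2H4.
Ka = Kw/Kb = 1.0×10^-14 / 1.3 × 10^-6 = 7.69 × 10^-9
From the ICE table, Ka = [H+]²/(0.0702 − [H+]) = 7.69 × 10^-9.
Assume [H+] ≪ 0.0702: [H+] ≈ √(7.69 × 10^-9 × 0.0702) = 2.32 × 10^-5 M
Check: 0.033% ionized — well under 5%, approximation valid.
pH = −log(2.32 × 10^-5) = 4.63

pH = 4.63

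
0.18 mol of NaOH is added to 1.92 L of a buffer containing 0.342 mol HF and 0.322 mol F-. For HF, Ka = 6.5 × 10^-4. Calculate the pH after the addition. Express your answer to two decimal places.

pH = 3.68

After neutralization: n(HF) = 0.162 mol, n(F-) = 0.502 mol.
pKa = −log(6.5 × 10^-4) = 3.187
Henderson–Hasselbalch with mole ratio 0.502/0.162: pH = 3.187 + (+0.491)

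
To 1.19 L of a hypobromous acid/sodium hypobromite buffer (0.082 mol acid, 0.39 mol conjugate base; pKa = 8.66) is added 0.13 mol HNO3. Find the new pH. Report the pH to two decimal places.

pH = 8.75

After neutralization: n(HOBr) = 0.212 mol, n(OBr-) = 0.26 mol.
pH = pKa + log([A⁻]/[HA]) = 8.66 + log(0.26/0.212) = 8.66 +0.089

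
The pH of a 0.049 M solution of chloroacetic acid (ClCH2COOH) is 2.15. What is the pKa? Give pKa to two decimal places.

pKa = 2.92

[H+] = 10^(-2.15) = 7.08 × 10^-3 M
At equilibrium [HA] = 0.049 − 7.08 × 10^-3 = 4.19 × 10^-2 M
Ka = [H+][A-]/[HA] = (7.08 × 10^-3)² / 4.19 × 10^-2 = 1.20 × 10^-3
pKa = -log(1.20 × 10^-3) = 2.92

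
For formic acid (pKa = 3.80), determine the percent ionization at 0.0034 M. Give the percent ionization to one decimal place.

HCOOH ⇌ HCOO- + H+; let x = [H+] at equilibrium.
Ka = 10^(−3.80) = 1.58 × 10^-4
Ka = x²/(C₀ − x); solving the quadratic gives x = 6.58 × 10^-4 M.
Fraction ionized = 6.58 × 10^-4 / 0.0034 = 0.1935 → 19.4%

19.4%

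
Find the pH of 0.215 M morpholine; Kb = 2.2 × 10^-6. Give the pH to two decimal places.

pH = 10.84

C4H8ONH + H2O ⇌ C4H8ONH2+ + OH-
From the ICE table, Kb = x²/(0.215 − x) = 2.2 × 10^-6.
Assume x ≪ 0.215: x ≈ √(2.2 × 10^-6 × 0.215) = 6.88 × 10^-4 M
Check: 0.32% ionized — well under 5%, approximation valid.
pOH = 3.16, so pH = 14.00 − pOH = 10.84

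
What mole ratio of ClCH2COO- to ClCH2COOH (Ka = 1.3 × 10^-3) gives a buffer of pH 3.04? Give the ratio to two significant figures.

ratio = 1.4

pKa = -log(1.3 × 10^-3) = 2.886
pH = pKa + log(r) ⇒ log(r) = 3.04 − 2.886 = +0.154
r = [ClCH2COO-]/[ClCH2COOH] = 10^(+0.154) = 1.43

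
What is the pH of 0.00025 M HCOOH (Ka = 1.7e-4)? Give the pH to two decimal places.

HCOOH ⇌ HCOO- + H+
From the ICE table, Ka = [H+]²/(0.00025 − [H+]) = 1.7 × 10^-4.
[H+] is not negligible relative to C₀; solve [H+]² + 0.00017·[H+] − 4.25e-08 = 0.
[H+] = [−0.00017 + √(0.00017² + 1.7e-07)]/2 = 1.38 × 10^-4 M
pH = −log(1.38 × 10^-4) = 3.86

pH = 3.86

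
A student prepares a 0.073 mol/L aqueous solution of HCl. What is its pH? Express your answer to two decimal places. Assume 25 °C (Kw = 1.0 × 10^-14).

HCl is a strong acid and dissociates completely, so [H+] = 0.073 M.
pH = -log(0.073) = 1.14

pH = 1.14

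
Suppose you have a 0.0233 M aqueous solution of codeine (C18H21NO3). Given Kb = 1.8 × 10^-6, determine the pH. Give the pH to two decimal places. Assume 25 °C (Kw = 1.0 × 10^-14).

pH = 10.31

C18H21NO3 + H2O ⇌ C18H22NO3+ + OH-
Kb = [OH-]²/(0.0233 − [OH-]) = 1.8 × 10^-6
Assume [OH-] ≪ 0.0233: [OH-] ≈ √(1.8 × 10^-6 × 0.0233) = 2.05 × 10^-4 M
([OH-]/C₀ = 0.88% < 5%, so the approximation holds.)
pOH = −log(2.05 × 10^-4) = 3.69; pH = 14.00 − 3.69 = 10.31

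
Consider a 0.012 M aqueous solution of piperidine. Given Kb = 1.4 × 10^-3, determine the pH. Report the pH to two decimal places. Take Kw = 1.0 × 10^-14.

C5H10NH + H2O ⇌ C5H10NH2+ + OH-
From the ICE table, Kb = x²/(0.012 − x) = 1.4 × 10^-3.
x is not negligible relative to C₀; solve x² + 0.0014·x − 1.68e-05 = 0.
x = (−Kb + √(Kb² + 4·Kb·C₀))/2 = 3.46 × 10^-3 M
pOH = −log(3.46 × 10^-3) = 2.46; pH = 14.00 − 2.46 = 11.54

pH = 11.54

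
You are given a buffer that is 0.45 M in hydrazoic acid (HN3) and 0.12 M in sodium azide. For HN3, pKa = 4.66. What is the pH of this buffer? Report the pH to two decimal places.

pH = pKa + log([A⁻]/[HA]) = 4.66 + log(0.12/0.45)
pH = 4.66 + (-0.574) = 4.09

pH = 4.09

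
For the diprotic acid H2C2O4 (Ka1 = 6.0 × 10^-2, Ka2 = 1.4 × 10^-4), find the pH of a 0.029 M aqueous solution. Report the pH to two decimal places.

Ka1 ≫ Ka2, so treat the first dissociation as the only significant source of H+.
Ka1 = x²/(0.029 − x) = 6.0 × 10^-2
Solving the quadratic: x = (−Ka1 + √(Ka1² + 4·Ka1·C₀))/2 = 2.14 × 10^-2 M
pH = −log(2.14 × 10^-2) = 1.67

pH = 1.67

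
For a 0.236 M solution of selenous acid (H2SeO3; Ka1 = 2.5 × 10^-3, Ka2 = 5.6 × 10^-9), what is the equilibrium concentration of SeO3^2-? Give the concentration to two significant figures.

5.6 × 10^-9 M

First ionization gives [H+] ≈ [HSeO3-] = 2.31 × 10^-2 M.
Second step: Ka2 = [H+][SeO3^2-]/[HSeO3-] ≈ [SeO3^2-] (since [H+] ≈ [HSeO3-]).
So [SeO3^2-] ≈ Ka2.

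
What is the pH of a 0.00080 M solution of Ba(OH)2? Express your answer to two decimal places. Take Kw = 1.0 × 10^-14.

Ba(OH)2 is a strong base (each formula unit releases 2 OH-); [OH-] = 0.0016 M.
pOH = -log(0.0016) = 2.80
pH = 14.00 - 2.80 = 11.20

pH = 11.20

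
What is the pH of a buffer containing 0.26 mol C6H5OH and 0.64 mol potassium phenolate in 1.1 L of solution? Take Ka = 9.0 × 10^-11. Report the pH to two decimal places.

pH = 10.44

pKa = −log(9.0 × 10^-11) = 10.046
Henderson–Hasselbalch: pH = pKa + log([C6H5O-]/[C6H5OH]) = 10.046 + log(0.64/0.26)
pH = 10.046 + (+0.391) = 10.44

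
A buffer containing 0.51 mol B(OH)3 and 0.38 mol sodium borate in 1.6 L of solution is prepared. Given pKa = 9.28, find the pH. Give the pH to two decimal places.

pH = 9.15

Using pH = pKa + log([base]/[acid]) with [base]/[acid] = 0.38/0.51:
pH = 9.28 + (-0.128) = 9.15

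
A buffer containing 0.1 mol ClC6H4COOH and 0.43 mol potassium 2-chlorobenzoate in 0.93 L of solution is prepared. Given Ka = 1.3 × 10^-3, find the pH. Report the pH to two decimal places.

pH = 3.52

pKa = −log(1.3 × 10^-3) = 2.886
Using pH = pKa + log([base]/[acid]) with [base]/[acid] = 0.43/0.1:
pH = 2.886 + (+0.633) = 3.52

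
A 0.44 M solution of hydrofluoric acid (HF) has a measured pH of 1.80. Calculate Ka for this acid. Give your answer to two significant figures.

[H+] = 10^(-1.80) = 1.58 × 10^-2 M
At equilibrium [HA] = 0.44 − 1.58 × 10^-2 = 4.24 × 10^-1 M
Ka = [H+][A-]/[HA] = (1.58 × 10^-2)² / 4.24 × 10^-1 = 5.9 × 10^-4

Ka = 5.9 × 10^-4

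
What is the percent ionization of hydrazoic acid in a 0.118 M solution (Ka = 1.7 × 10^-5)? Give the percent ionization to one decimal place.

HN3 ⇌ N3- + H+; let x = [H+] at equilibrium.
x ≈ √(Ka·C₀) = √(1.7 × 10^-5 × 0.118) = 1.42 × 10^-3 M
% ionization = x/C₀ × 100% = 1.42 × 10^-3/0.118 × 100% = 1.2%

1.2%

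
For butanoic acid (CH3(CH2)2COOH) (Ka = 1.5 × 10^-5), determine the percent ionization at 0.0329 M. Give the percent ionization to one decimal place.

2.1%

CH3(CH2)2COOH ⇌ CH3(CH2)2COO- + H+; let x = [H+] at equilibrium.
x ≈ √(Ka·C₀) = √(1.5 × 10^-5 × 0.0329) = 7.02 × 10^-4 M
Fraction ionized = 7.02 × 10^-4 / 0.0329 = 0.0213 → 2.1%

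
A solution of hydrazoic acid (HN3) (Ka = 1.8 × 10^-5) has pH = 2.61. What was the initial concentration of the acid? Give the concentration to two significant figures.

C₀ = 3.4 × 10^-1 M

[H+] = 10^(-2.61) = 2.45 × 10^-3 M = x
Ka = x²/(C₀ − x) ⇒ C₀ = x + x²/Ka
C₀ = 2.45 × 10^-3 + (2.45 × 10^-3)²/(1.8 × 10^-5) = 3.36 × 10^-1 M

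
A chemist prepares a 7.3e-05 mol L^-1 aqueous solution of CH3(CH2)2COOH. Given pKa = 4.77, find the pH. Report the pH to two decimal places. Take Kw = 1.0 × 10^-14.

CH3(CH2)2COOH ⇌ CH3(CH2)2COO- + H+
Ka = 10^(−4.77) = 1.70 × 10^-5
Let x = [H+] at equilibrium. Ka = x²/(7.3e-05 − x).
x is not negligible relative to C₀; solve x² + 1.7e-05·x − 1.24e-09 = 0.
x = [−1.7e-05 + √(1.7e-05² + 4.96e-09)]/2 = 2.77 × 10^-5 M
pH = −log[H+] = −log(2.77 × 10^-5) = 4.56

pH = 4.56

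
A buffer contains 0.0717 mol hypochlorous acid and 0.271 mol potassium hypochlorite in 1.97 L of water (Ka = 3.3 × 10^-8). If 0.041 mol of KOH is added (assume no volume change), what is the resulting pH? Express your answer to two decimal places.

pH = 8.49

OH- converts HOCl to OCl-: HOCl → 0.0307 mol, OCl- → 0.312 mol.
pKa = −log(3.3 × 10^-8) = 7.481
pH = pKa + log([A⁻]/[HA]) = 7.481 + log(0.312/0.0307) = 7.481 +1.007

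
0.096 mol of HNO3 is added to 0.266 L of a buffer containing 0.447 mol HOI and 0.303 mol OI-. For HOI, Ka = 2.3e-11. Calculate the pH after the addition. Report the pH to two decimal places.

pH = 10.22

Added H+ converts OI- to HOI: HOI → 0.543 mol, OI- → 0.207 mol.
pKa = −log(2.3 × 10^-11) = 10.638
pH = pKa + log(n_OI-/n_HOI) = 10.638 + log(0.207/0.543) = 10.638 + (-0.419)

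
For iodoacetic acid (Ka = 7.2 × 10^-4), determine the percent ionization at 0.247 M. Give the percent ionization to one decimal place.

ICH2COOH ⇌ ICH2COO- + H+; let x = [H+] at equilibrium.
Ka = x²/(C₀ − x); solving the quadratic gives x = 1.30 × 10^-2 M.
% ionization = x/C₀ × 100% = 1.30 × 10^-2/0.247 × 100% = 5.3%

5.3%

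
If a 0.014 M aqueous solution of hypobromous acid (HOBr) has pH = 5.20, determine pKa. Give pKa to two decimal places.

pKa = 8.55

[H+] = 10^(-5.20) = 6.31 × 10^-6 M
At equilibrium [HA] = 0.014 − 6.31 × 10^-6 = 1.40 × 10^-2 M
Ka = [H+][A-]/[HA] = (6.31 × 10^-6)² / 1.40 × 10^-2 = 2.84 × 10^-9
pKa = -log(2.84 × 10^-9) = 8.55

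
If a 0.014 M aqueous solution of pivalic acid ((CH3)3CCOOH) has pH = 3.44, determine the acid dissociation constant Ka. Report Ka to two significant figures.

[H+] = 10^(-3.44) = 3.63 × 10^-4 M
At equilibrium [HA] = 0.014 − 3.63 × 10^-4 = 1.36 × 10^-2 M
Ka = [H+][A-]/[HA] = (3.63 × 10^-4)² / 1.36 × 10^-2 = 9.7 × 10^-6

Ka = 9.7 × 10^-6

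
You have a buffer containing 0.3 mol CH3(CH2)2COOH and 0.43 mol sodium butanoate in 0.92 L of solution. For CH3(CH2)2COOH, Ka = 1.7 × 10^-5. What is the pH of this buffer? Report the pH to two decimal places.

pH = 4.93

pKa = −log(1.7 × 10^-5) = 4.770
Using pH = pKa + log([base]/[acid]) with [base]/[acid] = 0.43/0.3:
pH = 4.770 + (+0.156) = 4.93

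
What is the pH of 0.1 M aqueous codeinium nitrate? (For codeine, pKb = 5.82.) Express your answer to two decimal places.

C18H22NO3+ is the conjugate acid of the weak base C18H21NO3.
Kb = 10^(−5.82) = 1.51 × 10^-6
Ka = Kw/Kb = 1.0×10^-14 / 1.51 × 10^-6 = 6.62 × 10^-9
From the ICE table, Ka = x²/(0.1 − x) = 6.62 × 10^-9.
Assume x ≪ 0.1: x ≈ √(6.62 × 10^-9 × 0.1) = 2.57 × 10^-5 M
(x/C₀ = 0.026% < 5%, so the approximation holds.)
pH = −log[H+] = −log(2.57 × 10^-5) = 4.59

pH = 4.59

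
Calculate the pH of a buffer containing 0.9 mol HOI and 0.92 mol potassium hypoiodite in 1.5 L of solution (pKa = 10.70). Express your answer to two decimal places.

pH = 10.71

pH = pKa + log([A⁻]/[HA]) = 10.70 + log(0.92/0.9)
pH = 10.70 + (+0.010) = 10.71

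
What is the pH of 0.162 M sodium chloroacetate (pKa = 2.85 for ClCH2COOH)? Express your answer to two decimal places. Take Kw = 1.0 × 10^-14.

pH = 8.03

ClCH2COO- is the conjugate base of the weak acid ClCH2COOH.
Ka = 10^(−2.85) = 1.41 × 10^-3
Kb = Kw/Ka = 1.0×10^-14 / 1.41 × 10^-3 = 7.09 × 10^-12
Let x = [OH-] at equilibrium. Kb = x²/(0.162 − x).
Assume x ≪ 0.162: x ≈ √(7.09 × 10^-12 × 0.162) = 1.07 × 10^-6 M
pOH = −log(1.07 × 10^-6) = 5.97; pH = 14.00 − 5.97 = 8.03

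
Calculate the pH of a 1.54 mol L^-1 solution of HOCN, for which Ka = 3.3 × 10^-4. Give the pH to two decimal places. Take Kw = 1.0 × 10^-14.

pH = 1.65

HOCN ⇌ OCN- + H+
From the ICE table, Ka = [H+]²/(1.54 − [H+]) = 3.3 × 10^-4.
Since Ka ≪ C₀, [H+] ≈ √(Ka·C₀) = 2.25 × 10^-2 M.
([H+]/C₀ = 1.5% < 5%, so the approximation holds.)
pH = −log(2.25 × 10^-2) = 1.65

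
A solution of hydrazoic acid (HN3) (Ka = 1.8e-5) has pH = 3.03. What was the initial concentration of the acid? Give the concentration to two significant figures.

[H+] = 10^(-3.03) = 9.33 × 10^-4 M = x
Ka = x²/(C₀ − x) ⇒ C₀ = x + x²/Ka
C₀ = 9.33 × 10^-4 + (9.33 × 10^-4)²/(1.8 × 10^-5) = 4.93 × 10^-2 M

C₀ = 4.9 × 10^-2 M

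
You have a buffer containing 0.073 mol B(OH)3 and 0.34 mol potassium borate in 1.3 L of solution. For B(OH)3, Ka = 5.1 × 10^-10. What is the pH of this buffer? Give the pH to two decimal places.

pKa = −log(5.1 × 10^-10) = 9.292
pH = pKa + log([A⁻]/[HA]) = 9.292 + log(0.34/0.073)
pH = 9.292 + (+0.668) = 9.96

pH = 9.96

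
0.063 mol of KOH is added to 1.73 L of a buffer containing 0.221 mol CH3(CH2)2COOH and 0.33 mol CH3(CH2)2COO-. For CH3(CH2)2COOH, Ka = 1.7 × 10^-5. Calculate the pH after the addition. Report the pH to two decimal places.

OH- converts CH3(CH2)2COOH to CH3(CH2)2COO-: CH3(CH2)2COOH → 0.158 mol, CH3(CH2)2COO- → 0.393 mol.
pKa = −log(1.7 × 10^-5) = 4.770
pH = pKa + log(n_CH3(CH2)2COO-/n_CH3(CH2)2COOH) = 4.770 + log(0.393/0.158) = 4.770 + (+0.396)

pH = 5.17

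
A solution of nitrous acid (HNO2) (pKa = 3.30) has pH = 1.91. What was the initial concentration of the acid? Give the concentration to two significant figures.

C₀ = 3.1 × 10^-1 M

[H+] = 10^(-1.91) = 1.23 × 10^-2 M = x
Ka = 10^(−3.30) = 5.01 × 10^-4
Ka = x²/(C₀ − x) ⇒ C₀ = x + x²/Ka
C₀ = 1.23 × 10^-2 + (1.23 × 10^-2)²/(5.01 × 10^-4) = 3.14 × 10^-1 M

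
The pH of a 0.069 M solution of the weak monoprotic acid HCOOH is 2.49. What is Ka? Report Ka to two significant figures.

[H+] = 10^(-2.49) = 3.24 × 10^-3 M
At equilibrium [HA] = 0.069 − 3.24 × 10^-3 = 6.58 × 10^-2 M
Ka = [H+][A-]/[HA] = (3.24 × 10^-3)² / 6.58 × 10^-2 = 1.6 × 10^-4

Ka = 1.6 × 10^-4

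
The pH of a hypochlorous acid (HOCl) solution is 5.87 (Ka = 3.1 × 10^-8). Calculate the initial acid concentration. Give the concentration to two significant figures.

[H+] = 10^(-5.87) = 1.35 × 10^-6 M = x
Ka = x²/(C₀ − x) ⇒ C₀ = x + x²/Ka
C₀ = 1.35 × 10^-6 + (1.35 × 10^-6)²/(3.1 × 10^-8) = 6.01 × 10^-5 M

C₀ = 6.0 × 10^-5 M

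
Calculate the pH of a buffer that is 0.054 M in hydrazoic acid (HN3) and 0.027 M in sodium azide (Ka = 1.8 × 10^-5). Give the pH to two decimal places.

pKa = −log(1.8 × 10^-5) = 4.745
Using pH = pKa + log([base]/[acid]) with [base]/[acid] = 0.027/0.054:
pH = 4.745 + (-0.301) = 4.44

pH = 4.44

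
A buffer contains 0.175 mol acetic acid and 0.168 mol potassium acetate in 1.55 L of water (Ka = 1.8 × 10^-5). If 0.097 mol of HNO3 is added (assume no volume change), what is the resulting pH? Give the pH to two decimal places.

Added H+ converts CH3COO- to CH3COOH: CH3COOH → 0.272 mol, CH3COO- → 0.071 mol.
pKa = −log(1.8 × 10^-5) = 4.745
pH = pKa + log(n_CH3COO-/n_CH3COOH) = 4.745 + log(0.071/0.272) = 4.745 + (-0.583)

pH = 4.16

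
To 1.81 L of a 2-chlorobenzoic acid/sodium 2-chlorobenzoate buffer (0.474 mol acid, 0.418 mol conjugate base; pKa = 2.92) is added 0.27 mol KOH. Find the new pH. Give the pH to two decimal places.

OH- converts ClC6H4COOH to ClC6H4COO-: ClC6H4COOH → 0.204 mol, ClC6H4COO- → 0.688 mol.
Henderson–Hasselbalch with mole ratio 0.688/0.204: pH = 2.92 + (+0.528)

pH = 3.45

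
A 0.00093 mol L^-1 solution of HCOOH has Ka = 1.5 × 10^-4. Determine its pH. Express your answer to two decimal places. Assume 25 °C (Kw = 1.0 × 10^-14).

HCOOH ⇌ HCOO- + H+
From the ICE table, Ka = [H+]²/(0.00093 − [H+]) = 1.5 × 10^-4.
Here C₀/Ka ≈ 6.2, so the small-[H+] approximation fails. Use the quadratic:
[H+] = (−Ka + √(Ka² + 4·Ka·C₀))/2 = 3.06 × 10^-4 M
pH = −log[H+] = −log(3.06 × 10^-4) = 3.51

pH = 3.51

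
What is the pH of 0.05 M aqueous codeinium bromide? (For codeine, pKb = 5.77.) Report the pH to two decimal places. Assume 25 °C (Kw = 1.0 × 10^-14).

C18H22NO3+ is the conjugate acid of the weak base C18H21NO3.
Kb = 10^(−5.77) = 1.70 × 10^-6
Ka = Kw/Kb = 1.0×10^-14 / 1.70 × 10^-6 = 5.88 × 10^-9
From the ICE table, Ka = [H+]²/(0.05 − [H+]) = 5.88 × 10^-9.
Since Ka ≪ C₀, [H+] ≈ √(Ka·C₀) = 1.71 × 10^-5 M.
Check: 0.034% ionized — well under 5%, approximation valid.
pH = −log[H+] = −log(1.71 × 10^-5) = 4.77

pH = 4.77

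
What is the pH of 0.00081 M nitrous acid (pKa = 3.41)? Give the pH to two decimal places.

HNO2 ⇌ NO2- + H+
Ka = 10^(−3.41) = 3.89 × 10^-4
From the ICE table, Ka = [H+]²/(0.00081 − [H+]) = 3.89 × 10^-4.
Here C₀/Ka ≈ 2.08, so the small-[H+] approximation fails. Use the quadratic:
[H+] = [−0.000389 + √(0.000389² + 1.26e-06)]/2 = 4.00 × 10^-4 M
pH = −log[H+] = −log(4.00 × 10^-4) = 3.40

pH = 3.40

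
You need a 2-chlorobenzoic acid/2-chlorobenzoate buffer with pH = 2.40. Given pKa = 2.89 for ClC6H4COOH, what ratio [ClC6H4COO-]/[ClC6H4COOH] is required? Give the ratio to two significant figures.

pH = pKa + log(r) ⇒ log(r) = 2.40 − 2.89 = -0.49
r = [ClC6H4COO-]/[ClC6H4COOH] = 10^(-0.49) = 0.324

ratio = 0.32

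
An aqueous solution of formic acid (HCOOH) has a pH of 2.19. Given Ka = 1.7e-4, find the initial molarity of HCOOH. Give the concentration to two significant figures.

[H+] = 10^(-2.19) = 6.46 × 10^-3 M = x
Ka = x²/(C₀ − x) ⇒ C₀ = x + x²/Ka
C₀ = 6.46 × 10^-3 + (6.46 × 10^-3)²/(1.7 × 10^-4) = 2.52 × 10^-1 M

C₀ = 2.5 × 10^-1 M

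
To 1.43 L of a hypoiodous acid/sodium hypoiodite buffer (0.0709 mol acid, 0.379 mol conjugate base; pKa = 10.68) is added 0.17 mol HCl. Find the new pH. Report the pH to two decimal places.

After neutralization: n(HOI) = 0.241 mol, n(OI-) = 0.209 mol.
pH = pKa + log([A⁻]/[HA]) = 10.68 + log(0.209/0.241) = 10.68 -0.062

pH = 10.62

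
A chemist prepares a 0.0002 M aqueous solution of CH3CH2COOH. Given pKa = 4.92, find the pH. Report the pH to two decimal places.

CH3CH2COOH ⇌ CH3CH2COO- + H+
Ka = 10^(−4.92) = 1.20 × 10^-5
Ka = x²/(0.0002 − x) = 1.20 × 10^-5
Here C₀/Ka ≈ 16.7, so the small-x approximation fails. Use the quadratic:
x = (−Ka + √(Ka² + 4·Ka·C₀))/2 = 4.34 × 10^-5 M
pH = −log[H+] = −log(4.34 × 10^-5) = 4.36

pH = 4.36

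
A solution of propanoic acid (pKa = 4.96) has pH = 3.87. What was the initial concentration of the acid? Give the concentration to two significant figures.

C₀ = 1.8 × 10^-3 M

[H+] = 10^(-3.87) = 1.35 × 10^-4 M = x
Ka = 10^(−4.96) = 1.10 × 10^-5
Ka = x²/(C₀ − x) ⇒ C₀ = x + x²/Ka
C₀ = 1.35 × 10^-4 + (1.35 × 10^-4)²/(1.10 × 10^-5) = 1.79 × 10^-3 M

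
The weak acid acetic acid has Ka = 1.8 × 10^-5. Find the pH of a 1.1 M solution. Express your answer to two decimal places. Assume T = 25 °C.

pH = 2.35

CH3COOH ⇌ CH3COO- + H+
Ka = x²/(1.1 − x) = 1.8 × 10^-5
Neglecting x in the denominator: x = √(1.8 × 10^-5 × 1.1) = 4.45 × 10^-3 M
Check: 0.4% ionized — well under 5%, approximation valid.
pH = −log(4.45 × 10^-3) = 2.35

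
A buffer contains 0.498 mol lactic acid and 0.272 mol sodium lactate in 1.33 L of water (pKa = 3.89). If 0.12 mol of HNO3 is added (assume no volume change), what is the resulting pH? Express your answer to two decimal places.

After neutralization: n(CH3CH(OH)COOH) = 0.618 mol, n(CH3CH(OH)COO-) = 0.152 mol.
pH = pKa + log(n_CH3CH(OH)COO-/n_CH3CH(OH)COOH) = 3.89 + log(0.152/0.618) = 3.89 + (-0.609)

pH = 3.28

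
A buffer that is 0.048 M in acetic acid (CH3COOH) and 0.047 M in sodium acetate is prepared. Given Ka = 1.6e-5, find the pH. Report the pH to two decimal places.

pH = 4.79

pKa = −log(1.6 × 10^-5) = 4.796
Henderson–Hasselbalch: pH = pKa + log([CH3COO-]/[CH3COOH]) = 4.796 + log(0.047/0.048)
pH = 4.796 + (-0.009) = 4.79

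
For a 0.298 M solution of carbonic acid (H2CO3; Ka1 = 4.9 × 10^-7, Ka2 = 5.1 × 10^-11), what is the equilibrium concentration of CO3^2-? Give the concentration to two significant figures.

5.1 × 10^-11 M

First ionization gives [H+] ≈ [HCO3-] = 3.82 × 10^-4 M.
Second step: Ka2 = [H+][CO3^2-]/[HCO3-] ≈ [CO3^2-] (since [H+] ≈ [HCO3-]).
So [CO3^2-] ≈ Ka2.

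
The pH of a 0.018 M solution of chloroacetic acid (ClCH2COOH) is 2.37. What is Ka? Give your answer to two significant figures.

Ka = 1.3 × 10^-3

[H+] = 10^(-2.37) = 4.27 × 10^-3 M
At equilibrium [HA] = 0.018 − 4.27 × 10^-3 = 1.37 × 10^-2 M
Ka = [H+][A-]/[HA] = (4.27 × 10^-3)² / 1.37 × 10^-2 = 1.3 × 10^-3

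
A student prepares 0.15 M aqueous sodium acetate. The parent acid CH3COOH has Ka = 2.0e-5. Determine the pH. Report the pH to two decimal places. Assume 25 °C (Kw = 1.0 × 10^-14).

CH3COO- is the conjugate base of the weak acid CH3COOH.
Kb = Kw/Ka = 1.0×10^-14 / 2.0 × 10^-5 = 5.00 × 10^-10
Kb = [OH-]²/(0.15 − [OH-]) = 5.00 × 10^-10
Neglecting [OH-] in the denominator: [OH-] = √(5.00 × 10^-10 × 0.15) = 8.66 × 10^-6 M
([OH-]/C₀ = 0.0058% < 5%, so the approximation holds.)
pOH = 5.06, so pH = 14.00 − pOH = 8.94

pH = 8.94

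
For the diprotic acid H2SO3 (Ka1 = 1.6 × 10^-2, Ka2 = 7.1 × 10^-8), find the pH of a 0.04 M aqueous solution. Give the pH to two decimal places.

Since Ka1 ≫ Ka2, the first ionization dominates [H+].
Ka1 = x²/(0.04 − x) = 1.6 × 10^-2
Solving the quadratic: x = (−Ka1 + √(Ka1² + 4·Ka1·C₀))/2 = 1.85 × 10^-2 M
pH = −log(1.85 × 10^-2) = 1.73

pH = 1.73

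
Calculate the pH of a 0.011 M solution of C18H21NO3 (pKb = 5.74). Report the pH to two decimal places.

C18H21NO3 + H2O ⇌ C18H22NO3+ + OH-
Kb = 10^(−5.74) = 1.82 × 10^-6
From the ICE table, Kb = [OH-]²/(0.011 − [OH-]) = 1.82 × 10^-6.
Assume [OH-] ≪ 0.011: [OH-] ≈ √(1.82 × 10^-6 × 0.011) = 1.41 × 10^-4 M
pOH = −log(1.41 × 10^-4) = 3.85; pH = 14.00 − 3.85 = 10.15

pH = 10.15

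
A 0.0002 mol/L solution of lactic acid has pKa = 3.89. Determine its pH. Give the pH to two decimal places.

pH = 3.96

CH3CH(OH)COOH ⇌ CH3CH(OH)COO- + H+
Ka = 10^(−3.89) = 1.29 × 10^-4
Ka = [H+]²/(0.0002 − [H+]) = 1.29 × 10^-4
The 5% rule fails; solving [H+]² + Ka·[H+] − Ka·C₀ = 0 exactly:
[H+] = (−Ka + √(Ka² + 4·Ka·C₀))/2 = 1.09 × 10^-4 M
pH = −log[H+] = −log(1.09 × 10^-4) = 3.96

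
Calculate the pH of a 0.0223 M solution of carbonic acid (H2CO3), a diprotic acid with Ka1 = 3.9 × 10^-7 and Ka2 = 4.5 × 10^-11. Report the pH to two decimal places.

pH = 4.03

Since Ka1 ≫ Ka2, the first ionization dominates [H+].
Ka1 = x²/(0.0223 − x) = 3.9 × 10^-7
x ≈ √(3.9 × 10^-7 × 0.0223) = 9.33 × 10^-5 M
pH = −log(9.33 × 10^-5) = 4.03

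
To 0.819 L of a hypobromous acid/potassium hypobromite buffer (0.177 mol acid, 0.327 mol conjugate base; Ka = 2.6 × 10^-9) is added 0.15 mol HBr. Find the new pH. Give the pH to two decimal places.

Added H+ converts OBr- to HOBr: HOBr → 0.327 mol, OBr- → 0.177 mol.
pKa = −log(2.6 × 10^-9) = 8.585
pH = pKa + log([A⁻]/[HA]) = 8.585 + log(0.177/0.327) = 8.585 -0.267

pH = 8.32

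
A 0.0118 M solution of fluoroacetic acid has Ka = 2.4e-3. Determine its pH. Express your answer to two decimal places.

FCH2COOH ⇌ FCH2COO- + H+
Ka = [H+]²/(0.0118 − [H+]) = 2.4 × 10^-3
[H+] is not negligible relative to C₀; solve [H+]² + 0.0024·[H+] − 2.83e-05 = 0.
[H+] = [−0.0024 + √(0.0024² + 0.000113)]/2 = 4.26 × 10^-3 M
pH = −log[H+] = −log(4.26 × 10^-3) = 2.37

pH = 2.37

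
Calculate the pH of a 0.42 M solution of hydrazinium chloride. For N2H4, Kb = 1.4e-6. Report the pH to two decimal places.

N2H5+ is the conjugate acid of the weak base N2H4.
Ka = Kw/Kb = 1.0×10^-14 / 1.4 × 10^-6 = 7.14 × 10^-9
Ka = x²/(0.42 − x) = 7.14 × 10^-9
Assume x ≪ 0.42: x ≈ √(7.14 × 10^-9 × 0.42) = 5.48 × 10^-5 M
pH = −log[H+] = −log(5.48 × 10^-5) = 4.26

pH = 4.26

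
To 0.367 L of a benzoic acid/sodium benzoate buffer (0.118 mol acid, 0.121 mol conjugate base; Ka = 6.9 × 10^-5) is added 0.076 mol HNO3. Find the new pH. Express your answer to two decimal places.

After neutralization: n(C6H5COOH) = 0.194 mol, n(C6H5COO-) = 0.045 mol.
pKa = −log(6.9 × 10^-5) = 4.161
pH = pKa + log(n_C6H5COO-/n_C6H5COOH) = 4.161 + log(0.045/0.194) = 4.161 + (-0.635)

pH = 3.53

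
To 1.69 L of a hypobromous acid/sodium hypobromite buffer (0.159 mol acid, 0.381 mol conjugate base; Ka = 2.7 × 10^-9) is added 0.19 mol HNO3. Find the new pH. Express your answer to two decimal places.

Added H+ converts OBr- to HOBr: HOBr → 0.349 mol, OBr- → 0.191 mol.
pKa = −log(2.7 × 10^-9) = 8.569
Henderson–Hasselbalch with mole ratio 0.191/0.349: pH = 8.569 + (-0.262)

pH = 8.31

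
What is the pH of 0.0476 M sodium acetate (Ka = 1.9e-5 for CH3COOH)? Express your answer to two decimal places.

pH = 8.70

CH3COO- is the conjugate base of the weak acid CH3COOH.
Kb = Kw/Ka = 1.0×10^-14 / 1.9 × 10^-5 = 5.26 × 10^-10
Let x = [OH-] at equilibrium. Kb = x²/(0.0476 − x).
Since Kb ≪ C₀, x ≈ √(Kb·C₀) = 5.00 × 10^-6 M.
Check: 0.011% ionized — well under 5%, approximation valid.
pOH = 5.30, so pH = 14.00 − pOH = 8.70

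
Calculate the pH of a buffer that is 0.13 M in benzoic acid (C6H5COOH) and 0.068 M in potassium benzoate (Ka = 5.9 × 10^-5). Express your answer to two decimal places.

pKa = −log(5.9 × 10^-5) = 4.229
Henderson–Hasselbalch: pH = pKa + log([C6H5COO-]/[C6H5COOH]) = 4.229 + log(0.068/0.13)
pH = 4.229 + (-0.281) = 3.95

pH = 3.95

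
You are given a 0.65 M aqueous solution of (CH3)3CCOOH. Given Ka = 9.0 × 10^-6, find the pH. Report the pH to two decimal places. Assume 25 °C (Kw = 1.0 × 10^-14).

pH = 2.62

(CH3)3CCOOH ⇌ (CH3)3CCOO- + H+
Ka = x²/(0.65 − x) = 9.0 × 10^-6
Assume x ≪ 0.65: x ≈ √(9.0 × 10^-6 × 0.65) = 2.42 × 10^-3 M
pH = −log[H+] = −log(2.42 × 10^-3) = 2.62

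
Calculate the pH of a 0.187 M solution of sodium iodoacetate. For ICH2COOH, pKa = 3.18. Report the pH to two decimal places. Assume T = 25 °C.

pH = 8.23

ICH2COO- is the conjugate base of the weak acid ICH2COOH.
Ka = 10^(−3.18) = 6.61 × 10^-4
Kb = Kw/Ka = 1.0×10^-14 / 6.61 × 10^-4 = 1.51 × 10^-11
Kb = [OH-]²/(0.187 − [OH-]) = 1.51 × 10^-11
Since Kb ≪ C₀, [OH-] ≈ √(Kb·C₀) = 1.68 × 10^-6 M.
([OH-]/C₀ = 0.0009% < 5%, so the approximation holds.)
pOH = 5.77, so pH = 14.00 − pOH = 8.23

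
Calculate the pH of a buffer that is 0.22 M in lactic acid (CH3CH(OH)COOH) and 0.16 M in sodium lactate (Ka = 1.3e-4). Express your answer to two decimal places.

pH = 3.75

pKa = −log(1.3 × 10^-4) = 3.886
pH = pKa + log([A⁻]/[HA]) = 3.886 + log(0.16/0.22)
pH = 3.886 + (-0.138) = 3.75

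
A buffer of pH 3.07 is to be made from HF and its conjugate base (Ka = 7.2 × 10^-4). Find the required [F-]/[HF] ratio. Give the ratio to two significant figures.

ratio = 0.85

pKa = -log(7.2 × 10^-4) = 3.143
pH = pKa + log(r) ⇒ log(r) = 3.07 − 3.143 = -0.073
r = [F-]/[HF] = 10^(-0.073) = 0.845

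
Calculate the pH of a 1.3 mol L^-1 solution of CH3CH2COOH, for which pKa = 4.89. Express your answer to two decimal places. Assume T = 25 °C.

CH3CH2COOH ⇌ CH3CH2COO- + H+
Ka = 10^(−4.89) = 1.29 × 10^-5
From the ICE table, Ka = x²/(1.3 − x) = 1.29 × 10^-5.
Since Ka ≪ C₀, x ≈ √(Ka·C₀) = 4.10 × 10^-3 M.
Check: 0.32% ionized — well under 5%, approximation valid.
pH = −log[H+] = −log(4.10 × 10^-3) = 2.39

pH = 2.39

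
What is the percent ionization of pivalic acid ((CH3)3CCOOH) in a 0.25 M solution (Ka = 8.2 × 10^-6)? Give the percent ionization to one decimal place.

0.6%

(CH3)3CCOOH ⇌ (CH3)3CCOO- + H+; let x = [H+] at equilibrium.
x ≈ √(Ka·C₀) = √(8.2 × 10^-6 × 0.25) = 1.43 × 10^-3 M
Fraction ionized = 1.43 × 10^-3 / 0.25 = 0.0057 → 0.6%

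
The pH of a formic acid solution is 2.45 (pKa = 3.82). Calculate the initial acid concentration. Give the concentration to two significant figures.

C₀ = 8.7 × 10^-2 M

[H+] = 10^(-2.45) = 3.55 × 10^-3 M = x
Ka = 10^(−3.82) = 1.51 × 10^-4
Ka = x²/(C₀ − x) ⇒ C₀ = x + x²/Ka
C₀ = 3.55 × 10^-3 + (3.55 × 10^-3)²/(1.51 × 10^-4) = 8.70 × 10^-2 M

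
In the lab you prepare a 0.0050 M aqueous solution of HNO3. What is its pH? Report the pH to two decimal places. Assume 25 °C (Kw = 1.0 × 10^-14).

pH = 2.30

HNO3 is a strong acid and dissociates completely, so [H+] = 0.0050 M.
pH = -log(0.005) = 2.30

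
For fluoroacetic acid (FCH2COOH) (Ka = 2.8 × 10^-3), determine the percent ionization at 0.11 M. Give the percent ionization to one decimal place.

14.7%

FCH2COOH ⇌ FCH2COO- + H+; let x = [H+] at equilibrium.
Ka = x²/(C₀ − x); solving the quadratic gives x = 1.62 × 10^-2 M.
Fraction ionized = 1.62 × 10^-2 / 0.11 = 0.1473 → 14.7%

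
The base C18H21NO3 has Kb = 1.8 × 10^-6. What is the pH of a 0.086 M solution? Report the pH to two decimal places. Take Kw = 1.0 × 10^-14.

C18H21NO3 + H2O ⇌ C18H22NO3+ + OH-
Let x = [OH-] at equilibrium. Kb = x²/(0.086 − x).
Assume x ≪ 0.086: x ≈ √(1.8 × 10^-6 × 0.086) = 3.93 × 10^-4 M
pOH = 3.41, so pH = 14.00 − pOH = 10.59

pH = 10.59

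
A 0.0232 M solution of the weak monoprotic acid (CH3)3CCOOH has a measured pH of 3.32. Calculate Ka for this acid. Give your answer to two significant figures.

[H+] = 10^(-3.32) = 4.79 × 10^-4 M
At equilibrium [HA] = 0.0232 − 4.79 × 10^-4 = 2.27 × 10^-2 M
Ka = [H+][A-]/[HA] = (4.79 × 10^-4)² / 2.27 × 10^-2 = 1.0 × 10^-5

Ka = 1.0 × 10^-5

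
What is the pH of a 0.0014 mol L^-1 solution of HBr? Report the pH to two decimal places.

HBr is a strong acid and dissociates completely, so [H+] = 0.0014 M.
pH = -log(0.0014) = 2.85

pH = 2.85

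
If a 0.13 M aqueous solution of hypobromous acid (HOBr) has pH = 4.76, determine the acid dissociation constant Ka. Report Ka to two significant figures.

[H+] = 10^(-4.76) = 1.74 × 10^-5 M
At equilibrium [HA] = 0.13 − 1.74 × 10^-5 = 1.30 × 10^-1 M
Ka = [H+][A-]/[HA] = (1.74 × 10^-5)² / 1.30 × 10^-1 = 2.3 × 10^-9

Ka = 2.3 × 10^-9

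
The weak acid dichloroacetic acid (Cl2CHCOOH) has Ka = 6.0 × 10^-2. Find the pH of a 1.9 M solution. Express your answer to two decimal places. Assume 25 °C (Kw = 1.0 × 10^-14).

pH = 0.51

Cl2CHCOOH ⇌ Cl2CHCOO- + H+
Let x = [H+] at equilibrium. Ka = x²/(1.9 − x).
Here C₀/Ka ≈ 31.7, so the small-x approximation fails. Use the quadratic:
x = (−Ka + √(Ka² + 4·Ka·C₀))/2 = 3.09 × 10^-1 M
pH = −log[H+] = −log(3.09 × 10^-1) = 0.51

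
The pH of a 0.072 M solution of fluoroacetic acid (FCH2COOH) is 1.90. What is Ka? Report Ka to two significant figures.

Ka = 2.7 × 10^-3

[H+] = 10^(-1.90) = 1.26 × 10^-2 M
At equilibrium [HA] = 0.072 − 1.26 × 10^-2 = 5.94 × 10^-2 M
Ka = [H+][A-]/[HA] = (1.26 × 10^-2)² / 5.94 × 10^-2 = 2.7 × 10^-3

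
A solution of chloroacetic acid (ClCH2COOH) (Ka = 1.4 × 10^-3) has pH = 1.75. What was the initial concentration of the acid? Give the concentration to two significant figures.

C₀ = 2.4 × 10^-1 M

[H+] = 10^(-1.75) = 1.78 × 10^-2 M = x
Ka = x²/(C₀ − x) ⇒ C₀ = x + x²/Ka
C₀ = 1.78 × 10^-2 + (1.78 × 10^-2)²/(1.4 × 10^-3) = 2.44 × 10^-1 M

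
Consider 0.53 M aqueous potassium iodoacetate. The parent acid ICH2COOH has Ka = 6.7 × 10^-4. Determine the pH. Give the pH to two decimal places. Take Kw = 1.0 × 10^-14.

pH = 8.45

ICH2COO- is the conjugate base of the weak acid ICH2COOH.
Kb = Kw/Ka = 1.0×10^-14 / 6.7 × 10^-4 = 1.49 × 10^-11
Let x = [OH-] at equilibrium. Kb = x²/(0.53 − x).
Neglecting x in the denominator: x = √(1.49 × 10^-11 × 0.53) = 2.81 × 10^-6 M
(x/C₀ = 0.00053% < 5%, so the approximation holds.)
pOH = −log(2.81 × 10^-6) = 5.55; pH = 14.00 − 5.55 = 8.45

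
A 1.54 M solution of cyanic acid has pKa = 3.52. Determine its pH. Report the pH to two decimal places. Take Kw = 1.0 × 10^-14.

HOCN ⇌ OCN- + H+
Ka = 10^(−3.52) = 3.02 × 10^-4
Ka = [H+]²/(1.54 − [H+]) = 3.02 × 10^-4
Since Ka ≪ C₀, [H+] ≈ √(Ka·C₀) = 2.16 × 10^-2 M.
Check: 1.4% ionized — well under 5%, approximation valid.
pH = −log(2.16 × 10^-2) = 1.67

pH = 1.67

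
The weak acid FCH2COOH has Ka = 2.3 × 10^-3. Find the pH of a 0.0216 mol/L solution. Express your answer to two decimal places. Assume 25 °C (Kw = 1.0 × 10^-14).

pH = 2.22

FCH2COOH ⇌ FCH2COO- + H+
Let x = [H+] at equilibrium. Ka = x²/(0.0216 − x).
x is not negligible relative to C₀; solve x² + 0.0023·x − 4.97e-05 = 0.
x = [−0.0023 + √(0.0023² + 0.000199)]/2 = 5.99 × 10^-3 M
pH = −log(5.99 × 10^-3) = 2.22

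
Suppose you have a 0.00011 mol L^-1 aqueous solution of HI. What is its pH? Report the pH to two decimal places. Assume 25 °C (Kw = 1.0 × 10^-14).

pH = 3.96

HI is a strong acid and dissociates completely, so [H+] = 0.00011 M.
pH = -log(0.00011) = 3.96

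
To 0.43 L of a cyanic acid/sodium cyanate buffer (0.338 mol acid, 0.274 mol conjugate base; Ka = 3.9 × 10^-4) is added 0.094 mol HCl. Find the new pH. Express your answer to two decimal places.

pH = 3.03

After neutralization: n(HOCN) = 0.432 mol, n(OCN-) = 0.18 mol.
pKa = −log(3.9 × 10^-4) = 3.409
pH = pKa + log([A⁻]/[HA]) = 3.409 + log(0.18/0.432) = 3.409 -0.380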